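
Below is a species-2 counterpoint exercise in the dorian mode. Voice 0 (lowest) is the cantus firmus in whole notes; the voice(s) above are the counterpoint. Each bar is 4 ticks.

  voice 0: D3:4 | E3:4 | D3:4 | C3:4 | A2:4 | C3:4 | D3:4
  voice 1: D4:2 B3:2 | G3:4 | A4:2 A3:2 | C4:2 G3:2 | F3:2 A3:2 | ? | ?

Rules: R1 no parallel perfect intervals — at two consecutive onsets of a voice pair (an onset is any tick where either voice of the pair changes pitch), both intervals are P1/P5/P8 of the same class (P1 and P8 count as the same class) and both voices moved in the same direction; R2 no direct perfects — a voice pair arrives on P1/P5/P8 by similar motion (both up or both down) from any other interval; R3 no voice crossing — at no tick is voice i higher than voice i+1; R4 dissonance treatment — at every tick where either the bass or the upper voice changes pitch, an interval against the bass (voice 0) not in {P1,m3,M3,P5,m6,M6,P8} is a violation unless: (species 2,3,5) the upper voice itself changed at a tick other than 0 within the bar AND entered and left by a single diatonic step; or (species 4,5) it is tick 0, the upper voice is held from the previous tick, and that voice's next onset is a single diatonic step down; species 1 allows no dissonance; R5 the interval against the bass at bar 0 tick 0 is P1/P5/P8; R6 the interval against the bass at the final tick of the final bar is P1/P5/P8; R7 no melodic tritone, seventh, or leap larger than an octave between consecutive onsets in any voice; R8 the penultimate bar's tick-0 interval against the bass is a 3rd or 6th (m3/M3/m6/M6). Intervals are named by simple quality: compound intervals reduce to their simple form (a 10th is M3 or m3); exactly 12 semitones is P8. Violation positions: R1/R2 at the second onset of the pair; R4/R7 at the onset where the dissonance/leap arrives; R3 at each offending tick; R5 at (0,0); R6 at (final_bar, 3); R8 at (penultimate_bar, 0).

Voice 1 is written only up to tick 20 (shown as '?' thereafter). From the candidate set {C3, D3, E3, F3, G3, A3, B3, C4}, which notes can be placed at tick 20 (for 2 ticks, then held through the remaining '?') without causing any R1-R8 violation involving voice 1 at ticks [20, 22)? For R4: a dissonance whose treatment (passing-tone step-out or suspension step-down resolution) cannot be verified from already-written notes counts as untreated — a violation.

{A3, E3}

C3: violates R8
D3: violates R4,R8
E3: legal
F3: violates R4,R8
G3: violates R8
A3: legal
B3: violates R4,R8
C4: violates R1,R8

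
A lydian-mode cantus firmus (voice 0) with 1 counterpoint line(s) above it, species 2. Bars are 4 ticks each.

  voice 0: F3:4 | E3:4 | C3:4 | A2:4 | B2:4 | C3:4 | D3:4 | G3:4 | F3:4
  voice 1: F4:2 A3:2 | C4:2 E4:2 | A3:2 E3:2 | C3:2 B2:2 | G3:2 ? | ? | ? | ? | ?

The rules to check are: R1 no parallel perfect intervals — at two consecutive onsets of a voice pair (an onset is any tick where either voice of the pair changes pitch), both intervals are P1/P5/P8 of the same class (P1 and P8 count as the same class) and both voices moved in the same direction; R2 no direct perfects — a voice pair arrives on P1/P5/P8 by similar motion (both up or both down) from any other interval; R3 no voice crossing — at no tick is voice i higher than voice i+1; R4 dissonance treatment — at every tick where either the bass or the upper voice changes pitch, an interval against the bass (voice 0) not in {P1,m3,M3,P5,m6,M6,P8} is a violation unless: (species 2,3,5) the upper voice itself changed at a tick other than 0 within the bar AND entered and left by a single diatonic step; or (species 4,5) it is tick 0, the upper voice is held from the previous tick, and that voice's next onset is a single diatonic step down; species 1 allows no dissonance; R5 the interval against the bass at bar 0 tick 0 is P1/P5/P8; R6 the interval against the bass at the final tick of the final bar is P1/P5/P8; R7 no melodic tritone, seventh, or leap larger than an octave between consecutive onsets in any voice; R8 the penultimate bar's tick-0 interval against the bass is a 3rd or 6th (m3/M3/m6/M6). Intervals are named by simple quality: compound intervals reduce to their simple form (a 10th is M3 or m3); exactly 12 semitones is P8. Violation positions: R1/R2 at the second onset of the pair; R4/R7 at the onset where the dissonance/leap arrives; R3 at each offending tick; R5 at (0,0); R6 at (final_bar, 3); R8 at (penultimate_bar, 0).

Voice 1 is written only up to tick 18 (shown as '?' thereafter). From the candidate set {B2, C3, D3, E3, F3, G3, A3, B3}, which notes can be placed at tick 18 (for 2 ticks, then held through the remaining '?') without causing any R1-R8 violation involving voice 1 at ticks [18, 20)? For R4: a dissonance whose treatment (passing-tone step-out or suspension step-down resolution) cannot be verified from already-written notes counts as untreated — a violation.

{B2, B3, D3, G3}

B2: legal
C3: violates R4
D3: legal
E3: violates R4
F3: violates R4
G3: legal
A3: violates R4
B3: legal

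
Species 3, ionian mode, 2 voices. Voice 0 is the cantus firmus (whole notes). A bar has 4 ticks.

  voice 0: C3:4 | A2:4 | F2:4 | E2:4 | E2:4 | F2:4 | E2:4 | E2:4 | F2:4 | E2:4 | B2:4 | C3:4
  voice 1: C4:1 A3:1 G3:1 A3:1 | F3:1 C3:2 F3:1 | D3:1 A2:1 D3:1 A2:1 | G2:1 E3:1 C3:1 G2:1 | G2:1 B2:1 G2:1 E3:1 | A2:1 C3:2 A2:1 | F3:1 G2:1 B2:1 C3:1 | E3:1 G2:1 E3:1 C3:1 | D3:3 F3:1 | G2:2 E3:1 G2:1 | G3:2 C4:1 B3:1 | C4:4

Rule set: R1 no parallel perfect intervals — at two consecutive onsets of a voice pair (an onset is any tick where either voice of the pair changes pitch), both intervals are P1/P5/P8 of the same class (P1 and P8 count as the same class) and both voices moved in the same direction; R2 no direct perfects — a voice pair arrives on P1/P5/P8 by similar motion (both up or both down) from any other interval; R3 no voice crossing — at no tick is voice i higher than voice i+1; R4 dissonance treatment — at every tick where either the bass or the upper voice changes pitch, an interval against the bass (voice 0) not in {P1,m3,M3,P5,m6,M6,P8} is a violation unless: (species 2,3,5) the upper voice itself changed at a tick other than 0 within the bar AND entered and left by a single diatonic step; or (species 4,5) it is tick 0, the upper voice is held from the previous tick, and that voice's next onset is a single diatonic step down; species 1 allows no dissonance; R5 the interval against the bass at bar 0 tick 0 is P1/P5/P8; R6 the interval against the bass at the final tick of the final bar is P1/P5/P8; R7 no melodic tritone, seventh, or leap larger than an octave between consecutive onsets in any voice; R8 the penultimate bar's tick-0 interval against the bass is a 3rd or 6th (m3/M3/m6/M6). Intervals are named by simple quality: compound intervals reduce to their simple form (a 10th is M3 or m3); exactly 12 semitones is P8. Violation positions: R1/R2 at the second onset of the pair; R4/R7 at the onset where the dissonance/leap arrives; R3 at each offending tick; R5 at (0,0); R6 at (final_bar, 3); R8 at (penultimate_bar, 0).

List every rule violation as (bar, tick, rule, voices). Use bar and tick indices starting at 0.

(6, 0, R4, (0, 1))
(6, 1, R7, (1,))
(9, 0, R7, (1,))
(10, 2, R4, (0, 1))
(11, 0, R1, (0, 1))

bar 0: v0=C3 v1=C4 downbeat P8
bar 1: v0=A2 v1=F3 downbeat m6
bar 2: v0=F2 v1=D3 downbeat M6
bar 3: v0=E2 v1=G2 downbeat m3
bar 4: v0=E2 v1=G2 downbeat m3
bar 5: v0=F2 v1=A2 downbeat M3
bar 6: v0=E2 v1=F3 downbeat m2
bar 7: v0=E2 v1=E3 downbeat P8
bar 8: v0=F2 v1=D3 downbeat M6
bar 9: v0=E2 v1=G2 downbeat m3
bar 10: v0=B2 v1=G3 downbeat m6
bar 11: v0=C3 v1=C4 downbeat P8
  -> R4 @ bar 6 tick 0 v(0, 1): E2/F3 m2 untreated
  -> R7 @ bar 6 tick 1 v(1,): F3->G2 leap 10st
  -> R7 @ bar 9 tick 0 v(1,): F3->G2 leap 10st
  -> R4 @ bar 10 tick 2 v(0, 1): B2/C4 m2 untreated
  -> R1 @ bar 11 tick 0 v(0, 1): B2/B3 P8 -> C3/C4 P8 similar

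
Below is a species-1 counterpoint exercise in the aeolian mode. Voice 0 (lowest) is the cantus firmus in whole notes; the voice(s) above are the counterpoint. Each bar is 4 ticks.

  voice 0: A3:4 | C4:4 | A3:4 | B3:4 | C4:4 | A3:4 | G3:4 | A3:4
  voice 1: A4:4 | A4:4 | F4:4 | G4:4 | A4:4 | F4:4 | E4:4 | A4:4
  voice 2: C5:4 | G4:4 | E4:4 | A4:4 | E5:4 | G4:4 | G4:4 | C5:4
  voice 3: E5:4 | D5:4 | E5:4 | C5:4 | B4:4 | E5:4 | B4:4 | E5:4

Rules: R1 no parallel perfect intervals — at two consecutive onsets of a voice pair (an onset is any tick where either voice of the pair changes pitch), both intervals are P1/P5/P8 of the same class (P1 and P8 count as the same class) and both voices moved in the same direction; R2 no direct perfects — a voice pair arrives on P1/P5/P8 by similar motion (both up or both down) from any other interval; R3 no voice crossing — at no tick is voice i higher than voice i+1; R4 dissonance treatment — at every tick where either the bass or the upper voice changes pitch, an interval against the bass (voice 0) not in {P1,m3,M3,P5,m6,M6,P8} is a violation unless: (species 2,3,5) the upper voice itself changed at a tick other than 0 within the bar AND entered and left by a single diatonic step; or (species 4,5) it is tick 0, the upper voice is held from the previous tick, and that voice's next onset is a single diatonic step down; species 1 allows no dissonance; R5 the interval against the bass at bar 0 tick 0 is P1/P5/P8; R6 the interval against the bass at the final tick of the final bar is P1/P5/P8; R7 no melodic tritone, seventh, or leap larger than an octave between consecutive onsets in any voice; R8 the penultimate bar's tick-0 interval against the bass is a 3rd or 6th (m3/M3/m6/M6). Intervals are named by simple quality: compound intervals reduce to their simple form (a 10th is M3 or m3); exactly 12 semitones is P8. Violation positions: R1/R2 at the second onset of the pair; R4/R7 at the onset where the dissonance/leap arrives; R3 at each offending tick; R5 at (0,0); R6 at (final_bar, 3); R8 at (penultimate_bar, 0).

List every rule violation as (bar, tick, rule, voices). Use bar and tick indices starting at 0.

(0, 0, R5, (0, 2))
(1, 0, R2, (2, 3))
(1, 0, R3, (1, 2))
(1, 0, R4, (0, 3))
(1, 1, R3, (1, 2))
(1, 2, R3, (1, 2))
(1, 3, R3, (1, 2))
(2, 0, R1, (0, 2))
(2, 0, R3, (1, 2))
(2, 1, R3, (1, 2))
(2, 2, R3, (1, 2))
(2, 3, R3, (1, 2))
(3, 0, R4, (0, 2))
(3, 0, R4, (0, 3))
(4, 0, R2, (1, 2))
(4, 0, R3, (2, 3))
(4, 0, R4, (0, 3))
(4, 1, R3, (2, 3))
(4, 2, R3, (2, 3))
(4, 3, R3, (2, 3))
(5, 0, R4, (0, 2))
(6, 0, R2, (1, 3))
(6, 0, R8, (0, 2))
(7, 0, R1, (1, 3))
(7, 0, R2, (0, 1))
(7, 0, R2, (0, 3))
(7, 3, R6, (0, 2))

bar 0: v0=A3 v1=A4 v2=C5 v3=E5 downbeat P5
bar 1: v0=C4 v1=A4 v2=G4 v3=D5 downbeat M2
bar 2: v0=A3 v1=F4 v2=E4 v3=E5 downbeat P5
bar 3: v0=B3 v1=G4 v2=A4 v3=C5 downbeat m2
bar 4: v0=C4 v1=A4 v2=E5 v3=B4 downbeat M7
bar 5: v0=A3 v1=F4 v2=G4 v3=E5 downbeat P5
bar 6: v0=G3 v1=E4 v2=G4 v3=B4 downbeat M3
bar 7: v0=A3 v1=A4 v2=C5 v3=E5 downbeat P5
  -> R5 @ bar 0 tick 0 v(0, 2): opens on m3
  -> R2 @ bar 1 tick 0 v(2, 3): C5/E5 M3 -> G4/D5 P5 similar
  -> R3 @ bar 1 tick 0 v(1, 2): A4 above G4
  -> R4 @ bar 1 tick 0 v(0, 3): C4/D5 M2 untreated
  -> R3 @ bar 1 tick 1 v(1, 2): A4 above G4
  -> R3 @ bar 1 tick 2 v(1, 2): A4 above G4
  -> R3 @ bar 1 tick 3 v(1, 2): A4 above G4
  -> R1 @ bar 2 tick 0 v(0, 2): C4/G4 P5 -> A3/E4 P5 similar
  -> R3 @ bar 2 tick 0 v(1, 2): F4 above E4
  -> R3 @ bar 2 tick 1 v(1, 2): F4 above E4
  -> R3 @ bar 2 tick 2 v(1, 2): F4 above E4
  -> R3 @ bar 2 tick 3 v(1, 2): F4 above E4
  -> R4 @ bar 3 tick 0 v(0, 2): B3/A4 m7 untreated
  -> R4 @ bar 3 tick 0 v(0, 3): B3/C5 m2 untreated
  -> R2 @ bar 4 tick 0 v(1, 2): G4/A4 M2 -> A4/E5 P5 similar
  -> R3 @ bar 4 tick 0 v(2, 3): E5 above B4
  -> R4 @ bar 4 tick 0 v(0, 3): C4/B4 M7 untreated
  -> R3 @ bar 4 tick 1 v(2, 3): E5 above B4
  -> R3 @ bar 4 tick 2 v(2, 3): E5 above B4
  -> R3 @ bar 4 tick 3 v(2, 3): E5 above B4
  -> R4 @ bar 5 tick 0 v(0, 2): A3/G4 m7 untreated
  -> R2 @ bar 6 tick 0 v(1, 3): F4/E5 M7 -> E4/B4 P5 similar
  -> R8 @ bar 6 tick 0 v(0, 2): penult P8 not 3rd/6th
  -> R1 @ bar 7 tick 0 v(1, 3): E4/B4 P5 -> A4/E5 P5 similar
  -> R2 @ bar 7 tick 0 v(0, 1): G3/E4 M6 -> A3/A4 P8 similar
  -> R2 @ bar 7 tick 0 v(0, 3): G3/B4 M3 -> A3/E5 P5 similar
  -> R6 @ bar 7 tick 3 v(0, 2): closes on m3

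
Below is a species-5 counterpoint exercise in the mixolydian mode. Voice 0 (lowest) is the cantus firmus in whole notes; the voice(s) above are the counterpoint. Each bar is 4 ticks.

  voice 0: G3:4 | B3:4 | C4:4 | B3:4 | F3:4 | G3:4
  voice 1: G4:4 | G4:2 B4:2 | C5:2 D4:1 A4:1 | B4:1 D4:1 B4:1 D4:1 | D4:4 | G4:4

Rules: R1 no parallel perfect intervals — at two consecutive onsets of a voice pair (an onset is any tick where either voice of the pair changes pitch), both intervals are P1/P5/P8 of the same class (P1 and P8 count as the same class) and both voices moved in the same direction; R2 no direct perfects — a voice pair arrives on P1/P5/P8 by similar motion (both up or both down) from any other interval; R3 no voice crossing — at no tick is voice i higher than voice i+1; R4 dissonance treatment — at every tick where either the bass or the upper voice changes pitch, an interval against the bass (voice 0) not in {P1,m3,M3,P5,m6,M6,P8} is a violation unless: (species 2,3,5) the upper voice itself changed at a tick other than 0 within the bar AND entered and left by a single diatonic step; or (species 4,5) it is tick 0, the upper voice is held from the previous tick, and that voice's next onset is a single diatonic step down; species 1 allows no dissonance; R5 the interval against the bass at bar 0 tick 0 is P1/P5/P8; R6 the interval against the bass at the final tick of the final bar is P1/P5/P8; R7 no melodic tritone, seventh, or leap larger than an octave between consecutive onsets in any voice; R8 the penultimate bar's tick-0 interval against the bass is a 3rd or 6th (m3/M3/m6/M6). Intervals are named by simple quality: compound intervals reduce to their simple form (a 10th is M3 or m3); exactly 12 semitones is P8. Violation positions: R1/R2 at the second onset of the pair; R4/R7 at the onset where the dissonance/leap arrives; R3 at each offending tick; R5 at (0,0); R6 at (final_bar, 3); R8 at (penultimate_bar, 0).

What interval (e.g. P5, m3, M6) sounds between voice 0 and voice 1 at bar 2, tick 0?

voice 0=C4 voice 1=C5 -> P8

P8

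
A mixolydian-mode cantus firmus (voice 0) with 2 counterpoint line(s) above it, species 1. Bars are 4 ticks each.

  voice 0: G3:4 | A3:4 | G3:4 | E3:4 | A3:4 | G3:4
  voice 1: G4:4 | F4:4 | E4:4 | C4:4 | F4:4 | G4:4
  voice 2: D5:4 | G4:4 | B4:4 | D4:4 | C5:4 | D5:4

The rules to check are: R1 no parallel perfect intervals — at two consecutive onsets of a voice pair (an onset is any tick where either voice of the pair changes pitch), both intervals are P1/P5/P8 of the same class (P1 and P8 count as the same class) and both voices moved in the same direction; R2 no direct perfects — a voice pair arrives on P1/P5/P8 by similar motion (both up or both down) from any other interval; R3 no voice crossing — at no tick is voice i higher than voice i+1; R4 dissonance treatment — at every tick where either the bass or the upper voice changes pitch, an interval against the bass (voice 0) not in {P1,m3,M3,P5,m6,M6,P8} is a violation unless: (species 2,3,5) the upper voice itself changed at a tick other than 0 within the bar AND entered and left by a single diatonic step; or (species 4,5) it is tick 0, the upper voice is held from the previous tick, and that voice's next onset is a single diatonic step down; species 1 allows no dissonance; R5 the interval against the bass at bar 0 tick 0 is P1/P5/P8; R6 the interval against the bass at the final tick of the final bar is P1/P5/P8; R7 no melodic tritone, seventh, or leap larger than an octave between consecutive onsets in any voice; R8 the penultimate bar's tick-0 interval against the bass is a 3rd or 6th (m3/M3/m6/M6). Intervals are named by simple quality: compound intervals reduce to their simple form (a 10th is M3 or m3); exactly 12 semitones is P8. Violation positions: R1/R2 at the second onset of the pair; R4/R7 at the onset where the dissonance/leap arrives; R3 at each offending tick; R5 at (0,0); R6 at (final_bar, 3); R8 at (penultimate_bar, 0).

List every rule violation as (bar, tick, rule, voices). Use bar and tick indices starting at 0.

bar 0: v0=G3 v1=G4 v2=D5 downbeat P5
bar 1: v0=A3 v1=F4 v2=G4 downbeat m7
bar 2: v0=G3 v1=E4 v2=B4 downbeat M3
bar 3: v0=E3 v1=C4 v2=D4 downbeat m7
bar 4: v0=A3 v1=F4 v2=C5 downbeat m3
bar 5: v0=G3 v1=G4 v2=D5 downbeat P5
  -> R4 @ bar 1 tick 0 v(0, 2): A3/G4 m7 untreated
  -> R4 @ bar 3 tick 0 v(0, 2): E3/D4 m7 untreated
  -> R2 @ bar 4 tick 0 v(1, 2): C4/D4 M2 -> F4/C5 P5 similar
  -> R7 @ bar 4 tick 0 v(2,): D4->C5 leap 10st
  -> R1 @ bar 5 tick 0 v(1, 2): F4/C5 P5 -> G4/D5 P5 similar

(1, 0, R4, (0, 2))
(3, 0, R4, (0, 2))
(4, 0, R2, (1, 2))
(4, 0, R7, (2,))
(5, 0, R1, (1, 2))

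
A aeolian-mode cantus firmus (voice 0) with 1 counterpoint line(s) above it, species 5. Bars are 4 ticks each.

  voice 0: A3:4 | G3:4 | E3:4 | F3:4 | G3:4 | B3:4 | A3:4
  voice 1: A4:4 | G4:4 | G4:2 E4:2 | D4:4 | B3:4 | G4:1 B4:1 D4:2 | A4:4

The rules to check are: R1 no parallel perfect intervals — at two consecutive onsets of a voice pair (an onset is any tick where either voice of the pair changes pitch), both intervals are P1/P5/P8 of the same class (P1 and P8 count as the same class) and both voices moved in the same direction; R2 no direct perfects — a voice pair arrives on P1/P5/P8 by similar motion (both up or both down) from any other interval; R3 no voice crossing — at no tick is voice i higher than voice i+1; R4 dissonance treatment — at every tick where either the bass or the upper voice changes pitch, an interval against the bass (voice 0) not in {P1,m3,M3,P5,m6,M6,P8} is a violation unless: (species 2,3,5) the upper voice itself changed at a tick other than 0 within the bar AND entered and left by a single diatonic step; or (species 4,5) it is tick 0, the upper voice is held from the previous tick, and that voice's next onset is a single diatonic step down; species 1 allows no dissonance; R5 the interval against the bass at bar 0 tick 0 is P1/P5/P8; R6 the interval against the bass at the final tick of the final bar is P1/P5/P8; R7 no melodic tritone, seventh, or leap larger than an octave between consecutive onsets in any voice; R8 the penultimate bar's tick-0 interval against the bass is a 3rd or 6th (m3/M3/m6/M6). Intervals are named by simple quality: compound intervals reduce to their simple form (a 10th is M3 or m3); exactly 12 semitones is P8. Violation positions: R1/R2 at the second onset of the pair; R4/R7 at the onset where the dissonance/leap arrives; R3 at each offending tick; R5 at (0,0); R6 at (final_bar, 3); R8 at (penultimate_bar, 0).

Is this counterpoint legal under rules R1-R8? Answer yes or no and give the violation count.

No (1 violations)

bar 0: v0=A3 v1=A4 (P8)
bar 1: v0=G3 v1=G4 (P8)
bar 2: v0=E3 v1=G4 (m3)
bar 3: v0=F3 v1=D4 (M6)
bar 4: v0=G3 v1=B3 (M3)
bar 5: v0=B3 v1=G4 (m6)
bar 6: v0=A3 v1=A4 (P8)
  R1 @ bar1.0: A3/A4 P8 -> G3/G4 P8 similar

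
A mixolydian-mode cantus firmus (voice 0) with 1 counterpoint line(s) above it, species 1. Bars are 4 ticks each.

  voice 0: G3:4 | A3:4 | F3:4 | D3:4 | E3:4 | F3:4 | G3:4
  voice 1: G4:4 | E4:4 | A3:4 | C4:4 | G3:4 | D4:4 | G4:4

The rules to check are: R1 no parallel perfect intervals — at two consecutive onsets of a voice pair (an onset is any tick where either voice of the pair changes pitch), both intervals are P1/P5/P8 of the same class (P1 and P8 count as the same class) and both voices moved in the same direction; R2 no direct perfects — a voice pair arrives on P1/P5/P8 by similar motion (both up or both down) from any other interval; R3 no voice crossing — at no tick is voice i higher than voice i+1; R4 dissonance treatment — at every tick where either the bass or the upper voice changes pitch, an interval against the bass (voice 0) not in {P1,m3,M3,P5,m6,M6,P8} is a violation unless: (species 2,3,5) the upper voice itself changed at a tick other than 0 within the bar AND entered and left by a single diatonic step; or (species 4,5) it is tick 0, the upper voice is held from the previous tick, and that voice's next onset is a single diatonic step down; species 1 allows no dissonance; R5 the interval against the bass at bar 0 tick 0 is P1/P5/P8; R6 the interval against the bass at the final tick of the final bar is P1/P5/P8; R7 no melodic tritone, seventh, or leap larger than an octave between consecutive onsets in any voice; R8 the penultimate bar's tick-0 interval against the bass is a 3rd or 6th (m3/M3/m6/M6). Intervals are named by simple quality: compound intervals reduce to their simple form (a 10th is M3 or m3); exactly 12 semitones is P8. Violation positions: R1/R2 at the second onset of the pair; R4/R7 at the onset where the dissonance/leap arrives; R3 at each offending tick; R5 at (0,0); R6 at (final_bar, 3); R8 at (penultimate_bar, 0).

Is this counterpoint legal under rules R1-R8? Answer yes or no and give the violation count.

No (2 violations)

bar 0: v0=G3 v1=G4 (P8)
bar 1: v0=A3 v1=E4 (P5)
bar 2: v0=F3 v1=A3 (M3)
bar 3: v0=D3 v1=C4 (m7)
bar 4: v0=E3 v1=G3 (m3)
bar 5: v0=F3 v1=D4 (M6)
bar 6: v0=G3 v1=G4 (P8)
  R4 @ bar3.0: D3/C4 m7 untreated
  R2 @ bar6.0: F3/D4 M6 -> G3/G4 P8 similar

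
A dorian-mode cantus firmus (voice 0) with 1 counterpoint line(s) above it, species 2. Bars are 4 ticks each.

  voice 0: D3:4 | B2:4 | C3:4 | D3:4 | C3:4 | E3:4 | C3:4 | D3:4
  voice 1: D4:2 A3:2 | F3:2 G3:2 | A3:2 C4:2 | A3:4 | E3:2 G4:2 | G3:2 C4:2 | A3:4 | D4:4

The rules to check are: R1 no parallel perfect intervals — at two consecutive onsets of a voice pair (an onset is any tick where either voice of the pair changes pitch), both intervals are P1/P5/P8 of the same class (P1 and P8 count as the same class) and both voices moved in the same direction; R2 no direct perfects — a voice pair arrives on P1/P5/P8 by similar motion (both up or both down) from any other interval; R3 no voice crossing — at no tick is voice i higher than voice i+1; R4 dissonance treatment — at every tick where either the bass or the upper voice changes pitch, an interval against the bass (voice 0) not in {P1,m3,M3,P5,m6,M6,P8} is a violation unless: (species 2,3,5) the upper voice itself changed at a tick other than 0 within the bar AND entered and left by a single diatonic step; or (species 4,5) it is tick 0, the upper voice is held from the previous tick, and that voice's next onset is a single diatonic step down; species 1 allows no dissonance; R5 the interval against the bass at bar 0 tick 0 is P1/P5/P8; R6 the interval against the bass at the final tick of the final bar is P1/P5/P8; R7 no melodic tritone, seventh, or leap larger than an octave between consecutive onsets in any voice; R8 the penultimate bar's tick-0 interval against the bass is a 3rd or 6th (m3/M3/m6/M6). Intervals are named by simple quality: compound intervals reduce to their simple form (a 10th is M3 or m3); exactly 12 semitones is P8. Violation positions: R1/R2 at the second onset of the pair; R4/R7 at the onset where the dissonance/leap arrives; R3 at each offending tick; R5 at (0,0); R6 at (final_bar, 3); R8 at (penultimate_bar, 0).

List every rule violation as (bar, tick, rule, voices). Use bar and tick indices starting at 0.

bar 0: v0=D3 v1=D4 downbeat P8
bar 1: v0=B2 v1=F3 downbeat TT
bar 2: v0=C3 v1=A3 downbeat M6
bar 3: v0=D3 v1=A3 downbeat P5
bar 4: v0=C3 v1=E3 downbeat M3
bar 5: v0=E3 v1=G3 downbeat m3
bar 6: v0=C3 v1=A3 downbeat M6
bar 7: v0=D3 v1=D4 downbeat P8
  -> R4 @ bar 1 tick 0 v(0, 1): B2/F3 TT untreated
  -> R7 @ bar 4 tick 2 v(1,): E3->G4 leap 15st
  -> R2 @ bar 7 tick 0 v(0, 1): C3/A3 M6 -> D3/D4 P8 similar

(1, 0, R4, (0, 1))
(4, 2, R7, (1,))
(7, 0, R2, (0, 1))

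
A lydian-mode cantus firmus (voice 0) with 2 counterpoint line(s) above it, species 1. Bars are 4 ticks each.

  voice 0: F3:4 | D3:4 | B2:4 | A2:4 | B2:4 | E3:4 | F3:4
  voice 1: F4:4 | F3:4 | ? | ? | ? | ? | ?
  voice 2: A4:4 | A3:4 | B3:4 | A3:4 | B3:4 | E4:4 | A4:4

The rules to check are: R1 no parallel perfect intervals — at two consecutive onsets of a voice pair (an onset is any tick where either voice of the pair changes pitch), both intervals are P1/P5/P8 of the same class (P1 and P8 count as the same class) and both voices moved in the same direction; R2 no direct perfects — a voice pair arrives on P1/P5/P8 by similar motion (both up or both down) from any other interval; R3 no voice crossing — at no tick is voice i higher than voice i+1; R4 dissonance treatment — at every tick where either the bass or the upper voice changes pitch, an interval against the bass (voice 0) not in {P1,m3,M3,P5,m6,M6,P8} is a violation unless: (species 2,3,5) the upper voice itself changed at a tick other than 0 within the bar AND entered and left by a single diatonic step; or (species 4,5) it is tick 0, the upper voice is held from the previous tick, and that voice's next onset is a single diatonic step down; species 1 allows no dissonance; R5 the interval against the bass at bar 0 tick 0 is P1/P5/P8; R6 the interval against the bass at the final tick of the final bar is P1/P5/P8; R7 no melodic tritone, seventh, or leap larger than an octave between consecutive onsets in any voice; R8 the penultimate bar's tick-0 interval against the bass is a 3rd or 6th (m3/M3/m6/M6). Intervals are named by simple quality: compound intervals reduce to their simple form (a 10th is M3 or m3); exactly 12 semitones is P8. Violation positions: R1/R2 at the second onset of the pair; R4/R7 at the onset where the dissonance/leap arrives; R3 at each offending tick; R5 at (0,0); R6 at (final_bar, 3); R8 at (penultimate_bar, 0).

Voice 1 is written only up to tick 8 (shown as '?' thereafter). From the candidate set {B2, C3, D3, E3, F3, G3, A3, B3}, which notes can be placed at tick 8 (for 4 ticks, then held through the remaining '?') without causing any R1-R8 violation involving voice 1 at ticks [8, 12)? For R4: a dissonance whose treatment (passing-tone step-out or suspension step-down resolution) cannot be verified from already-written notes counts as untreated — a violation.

{D3, G3}

B2: violates R2,R7
C3: violates R4
D3: legal
E3: violates R4
F3: violates R4
G3: legal
A3: violates R4
B3: violates R2,R7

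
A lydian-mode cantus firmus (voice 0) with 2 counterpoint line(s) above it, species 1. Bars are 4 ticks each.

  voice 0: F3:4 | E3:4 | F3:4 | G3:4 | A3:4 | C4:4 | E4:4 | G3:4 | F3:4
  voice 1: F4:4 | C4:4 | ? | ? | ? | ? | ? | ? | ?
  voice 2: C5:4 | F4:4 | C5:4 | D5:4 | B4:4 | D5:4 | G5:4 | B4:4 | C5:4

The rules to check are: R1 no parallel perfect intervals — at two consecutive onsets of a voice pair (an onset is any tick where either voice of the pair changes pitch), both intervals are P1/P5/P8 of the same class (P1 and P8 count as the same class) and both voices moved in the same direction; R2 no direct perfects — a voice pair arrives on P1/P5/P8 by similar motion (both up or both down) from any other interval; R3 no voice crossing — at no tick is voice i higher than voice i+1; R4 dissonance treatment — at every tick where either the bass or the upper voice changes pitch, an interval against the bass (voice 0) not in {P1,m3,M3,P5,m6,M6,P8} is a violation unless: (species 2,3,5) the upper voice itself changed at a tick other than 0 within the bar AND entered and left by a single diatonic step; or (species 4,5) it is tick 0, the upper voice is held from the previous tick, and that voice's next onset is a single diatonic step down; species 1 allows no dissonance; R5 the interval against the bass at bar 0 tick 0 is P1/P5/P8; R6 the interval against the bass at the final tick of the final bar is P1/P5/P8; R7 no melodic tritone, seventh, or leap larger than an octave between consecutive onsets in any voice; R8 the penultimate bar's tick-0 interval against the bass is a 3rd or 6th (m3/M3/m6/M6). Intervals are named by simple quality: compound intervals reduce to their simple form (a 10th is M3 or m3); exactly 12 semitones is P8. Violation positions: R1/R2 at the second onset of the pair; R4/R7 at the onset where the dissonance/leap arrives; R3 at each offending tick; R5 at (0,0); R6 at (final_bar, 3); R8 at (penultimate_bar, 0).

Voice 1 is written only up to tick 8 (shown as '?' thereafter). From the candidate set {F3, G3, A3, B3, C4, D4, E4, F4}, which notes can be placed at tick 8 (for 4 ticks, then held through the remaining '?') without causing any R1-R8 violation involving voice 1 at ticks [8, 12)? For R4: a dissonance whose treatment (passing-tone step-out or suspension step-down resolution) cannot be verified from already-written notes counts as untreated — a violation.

{A3, C4, D4, F3}

F3: legal
G3: violates R4
A3: legal
B3: violates R4
C4: legal
D4: legal
E4: violates R4
F4: violates R2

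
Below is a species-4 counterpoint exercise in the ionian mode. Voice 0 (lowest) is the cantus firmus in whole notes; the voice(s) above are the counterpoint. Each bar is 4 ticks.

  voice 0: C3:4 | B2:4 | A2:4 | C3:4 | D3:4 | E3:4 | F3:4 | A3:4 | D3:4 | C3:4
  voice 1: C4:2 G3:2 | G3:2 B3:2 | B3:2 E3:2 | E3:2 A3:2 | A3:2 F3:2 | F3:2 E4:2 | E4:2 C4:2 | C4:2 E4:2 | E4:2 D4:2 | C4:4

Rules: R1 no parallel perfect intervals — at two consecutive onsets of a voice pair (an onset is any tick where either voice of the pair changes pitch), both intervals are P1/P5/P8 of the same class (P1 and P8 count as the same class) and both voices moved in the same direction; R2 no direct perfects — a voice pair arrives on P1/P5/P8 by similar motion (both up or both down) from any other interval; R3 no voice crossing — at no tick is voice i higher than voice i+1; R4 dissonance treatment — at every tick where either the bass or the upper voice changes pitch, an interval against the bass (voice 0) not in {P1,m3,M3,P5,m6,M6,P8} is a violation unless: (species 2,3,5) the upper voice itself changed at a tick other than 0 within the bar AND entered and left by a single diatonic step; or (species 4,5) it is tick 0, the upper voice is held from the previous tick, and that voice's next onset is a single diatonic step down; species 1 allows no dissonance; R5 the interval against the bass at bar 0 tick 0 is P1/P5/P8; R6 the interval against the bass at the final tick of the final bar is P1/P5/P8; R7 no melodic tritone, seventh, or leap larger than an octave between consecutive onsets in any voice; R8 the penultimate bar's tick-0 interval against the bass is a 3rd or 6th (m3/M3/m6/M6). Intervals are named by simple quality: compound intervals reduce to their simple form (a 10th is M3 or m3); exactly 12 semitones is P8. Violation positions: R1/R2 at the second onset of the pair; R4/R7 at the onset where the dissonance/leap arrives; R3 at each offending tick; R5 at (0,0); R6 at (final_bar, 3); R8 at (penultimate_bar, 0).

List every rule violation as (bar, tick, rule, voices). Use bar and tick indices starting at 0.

(2, 0, R4, (0, 1))
(5, 0, R4, (0, 1))
(5, 2, R7, (1,))
(6, 0, R4, (0, 1))
(8, 0, R8, (0, 1))
(9, 0, R1, (0, 1))

bar 0: v0=C3 v1=C4 downbeat P8
bar 1: v0=B2 v1=G3 downbeat m6
bar 2: v0=A2 v1=B3 downbeat M2
bar 3: v0=C3 v1=E3 downbeat M3
bar 4: v0=D3 v1=A3 downbeat P5
bar 5: v0=E3 v1=F3 downbeat m2
bar 6: v0=F3 v1=E4 downbeat M7
bar 7: v0=A3 v1=C4 downbeat m3
bar 8: v0=D3 v1=E4 downbeat M2
bar 9: v0=C3 v1=C4 downbeat P8
  -> R4 @ bar 2 tick 0 v(0, 1): A2/B3 M2 untreated
  -> R4 @ bar 5 tick 0 v(0, 1): E3/F3 m2 untreated
  -> R7 @ bar 5 tick 2 v(1,): F3->E4 leap 11st
  -> R4 @ bar 6 tick 0 v(0, 1): F3/E4 M7 untreated
  -> R8 @ bar 8 tick 0 v(0, 1): penult M2 not 3rd/6th
  -> R1 @ bar 9 tick 0 v(0, 1): D3/D4 P8 -> C3/C4 P8 similar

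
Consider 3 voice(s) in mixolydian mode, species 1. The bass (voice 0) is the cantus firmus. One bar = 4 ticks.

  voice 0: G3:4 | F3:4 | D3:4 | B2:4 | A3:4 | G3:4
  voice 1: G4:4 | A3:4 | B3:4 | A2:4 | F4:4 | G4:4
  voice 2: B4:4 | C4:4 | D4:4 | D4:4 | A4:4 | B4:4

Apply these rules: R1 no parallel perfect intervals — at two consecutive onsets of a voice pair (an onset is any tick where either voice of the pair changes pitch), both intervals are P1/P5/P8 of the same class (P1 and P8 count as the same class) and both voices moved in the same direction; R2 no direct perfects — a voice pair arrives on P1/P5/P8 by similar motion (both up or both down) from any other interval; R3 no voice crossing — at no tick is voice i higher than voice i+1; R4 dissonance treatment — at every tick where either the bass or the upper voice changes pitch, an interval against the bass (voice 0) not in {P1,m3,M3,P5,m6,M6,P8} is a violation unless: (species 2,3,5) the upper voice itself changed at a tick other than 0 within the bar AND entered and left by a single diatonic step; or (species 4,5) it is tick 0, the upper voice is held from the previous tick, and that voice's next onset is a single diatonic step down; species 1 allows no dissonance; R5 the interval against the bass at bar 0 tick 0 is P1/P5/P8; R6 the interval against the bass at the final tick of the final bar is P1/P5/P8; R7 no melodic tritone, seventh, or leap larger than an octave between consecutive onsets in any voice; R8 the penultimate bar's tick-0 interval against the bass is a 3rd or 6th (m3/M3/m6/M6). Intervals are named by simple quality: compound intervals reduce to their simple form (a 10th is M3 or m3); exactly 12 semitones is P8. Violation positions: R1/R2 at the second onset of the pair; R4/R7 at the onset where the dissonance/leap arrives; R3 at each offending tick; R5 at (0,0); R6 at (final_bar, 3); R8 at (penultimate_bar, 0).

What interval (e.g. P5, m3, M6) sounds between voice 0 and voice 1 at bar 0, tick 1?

voice 0=G3 voice 1=G4 -> P8

P8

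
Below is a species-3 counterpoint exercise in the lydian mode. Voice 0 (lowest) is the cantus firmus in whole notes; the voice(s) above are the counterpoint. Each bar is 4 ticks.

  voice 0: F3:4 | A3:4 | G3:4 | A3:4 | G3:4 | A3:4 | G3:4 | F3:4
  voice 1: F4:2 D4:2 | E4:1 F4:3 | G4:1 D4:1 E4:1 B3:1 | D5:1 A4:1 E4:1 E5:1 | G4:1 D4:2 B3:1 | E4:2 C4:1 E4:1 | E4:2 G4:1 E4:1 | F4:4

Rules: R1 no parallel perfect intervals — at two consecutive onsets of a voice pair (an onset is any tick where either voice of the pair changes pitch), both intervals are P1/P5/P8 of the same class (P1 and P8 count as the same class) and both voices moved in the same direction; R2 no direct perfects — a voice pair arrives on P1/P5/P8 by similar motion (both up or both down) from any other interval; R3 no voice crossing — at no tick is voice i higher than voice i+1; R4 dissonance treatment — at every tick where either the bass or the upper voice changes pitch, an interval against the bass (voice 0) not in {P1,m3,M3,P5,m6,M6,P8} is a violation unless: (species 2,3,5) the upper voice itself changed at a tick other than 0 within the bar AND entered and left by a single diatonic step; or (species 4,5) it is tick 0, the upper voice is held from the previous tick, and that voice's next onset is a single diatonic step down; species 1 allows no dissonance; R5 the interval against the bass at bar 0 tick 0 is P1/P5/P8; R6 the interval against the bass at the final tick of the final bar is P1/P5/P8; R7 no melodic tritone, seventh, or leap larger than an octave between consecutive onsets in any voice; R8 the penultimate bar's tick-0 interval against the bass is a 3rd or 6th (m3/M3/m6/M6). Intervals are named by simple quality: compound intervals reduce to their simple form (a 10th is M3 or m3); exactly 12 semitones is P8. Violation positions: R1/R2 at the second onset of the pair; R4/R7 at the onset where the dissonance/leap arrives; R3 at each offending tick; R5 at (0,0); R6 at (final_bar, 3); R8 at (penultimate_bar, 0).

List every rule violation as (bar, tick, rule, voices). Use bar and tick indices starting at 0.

(1, 0, R2, (0, 1))
(3, 0, R4, (0, 1))
(3, 0, R7, (1,))
(4, 0, R2, (0, 1))
(5, 0, R2, (0, 1))

bar 0: v0=F3 v1=F4 downbeat P8
bar 1: v0=A3 v1=E4 downbeat P5
bar 2: v0=G3 v1=G4 downbeat P8
bar 3: v0=A3 v1=D5 downbeat P4
bar 4: v0=G3 v1=G4 downbeat P8
bar 5: v0=A3 v1=E4 downbeat P5
bar 6: v0=G3 v1=E4 downbeat M6
bar 7: v0=F3 v1=F4 downbeat P8
  -> R2 @ bar 1 tick 0 v(0, 1): F3/D4 M6 -> A3/E4 P5 similar
  -> R4 @ bar 3 tick 0 v(0, 1): A3/D5 P4 untreated
  -> R7 @ bar 3 tick 0 v(1,): B3->D5 leap 15st
  -> R2 @ bar 4 tick 0 v(0, 1): A3/E5 P5 -> G3/G4 P8 similar
  -> R2 @ bar 5 tick 0 v(0, 1): G3/B3 M3 -> A3/E4 P5 similar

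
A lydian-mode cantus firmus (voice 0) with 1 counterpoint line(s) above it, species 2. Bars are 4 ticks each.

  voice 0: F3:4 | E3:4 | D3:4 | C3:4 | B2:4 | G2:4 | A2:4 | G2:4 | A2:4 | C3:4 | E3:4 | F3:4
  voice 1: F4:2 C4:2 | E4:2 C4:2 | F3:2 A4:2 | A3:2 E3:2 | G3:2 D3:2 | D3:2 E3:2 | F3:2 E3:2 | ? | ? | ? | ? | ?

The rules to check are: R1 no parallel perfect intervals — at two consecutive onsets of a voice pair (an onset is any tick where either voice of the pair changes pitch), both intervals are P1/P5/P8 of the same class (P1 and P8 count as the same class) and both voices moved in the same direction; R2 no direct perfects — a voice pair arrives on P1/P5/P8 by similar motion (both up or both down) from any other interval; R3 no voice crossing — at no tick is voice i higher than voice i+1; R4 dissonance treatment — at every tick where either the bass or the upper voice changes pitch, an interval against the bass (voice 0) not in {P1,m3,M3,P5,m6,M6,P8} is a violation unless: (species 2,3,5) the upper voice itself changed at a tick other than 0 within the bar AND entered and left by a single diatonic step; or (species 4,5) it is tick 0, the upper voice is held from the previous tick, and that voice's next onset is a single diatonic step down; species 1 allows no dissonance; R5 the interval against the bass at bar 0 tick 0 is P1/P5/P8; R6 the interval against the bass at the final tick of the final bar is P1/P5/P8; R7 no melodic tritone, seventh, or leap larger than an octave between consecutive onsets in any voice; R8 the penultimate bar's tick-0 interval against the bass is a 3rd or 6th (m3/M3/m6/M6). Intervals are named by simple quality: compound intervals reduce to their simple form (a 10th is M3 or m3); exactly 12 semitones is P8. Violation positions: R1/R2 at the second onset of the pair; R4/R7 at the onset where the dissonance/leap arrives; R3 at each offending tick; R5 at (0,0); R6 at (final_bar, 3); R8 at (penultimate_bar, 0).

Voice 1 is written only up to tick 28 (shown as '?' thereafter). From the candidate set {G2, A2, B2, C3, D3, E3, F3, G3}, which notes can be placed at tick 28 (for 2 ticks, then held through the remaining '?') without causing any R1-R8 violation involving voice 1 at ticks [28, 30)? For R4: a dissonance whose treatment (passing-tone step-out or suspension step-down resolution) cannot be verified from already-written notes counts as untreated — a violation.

G2: violates R2
A2: violates R4
B2: legal
C3: violates R4
D3: violates R1
E3: legal
F3: violates R4
G3: legal

{B2, E3, G3}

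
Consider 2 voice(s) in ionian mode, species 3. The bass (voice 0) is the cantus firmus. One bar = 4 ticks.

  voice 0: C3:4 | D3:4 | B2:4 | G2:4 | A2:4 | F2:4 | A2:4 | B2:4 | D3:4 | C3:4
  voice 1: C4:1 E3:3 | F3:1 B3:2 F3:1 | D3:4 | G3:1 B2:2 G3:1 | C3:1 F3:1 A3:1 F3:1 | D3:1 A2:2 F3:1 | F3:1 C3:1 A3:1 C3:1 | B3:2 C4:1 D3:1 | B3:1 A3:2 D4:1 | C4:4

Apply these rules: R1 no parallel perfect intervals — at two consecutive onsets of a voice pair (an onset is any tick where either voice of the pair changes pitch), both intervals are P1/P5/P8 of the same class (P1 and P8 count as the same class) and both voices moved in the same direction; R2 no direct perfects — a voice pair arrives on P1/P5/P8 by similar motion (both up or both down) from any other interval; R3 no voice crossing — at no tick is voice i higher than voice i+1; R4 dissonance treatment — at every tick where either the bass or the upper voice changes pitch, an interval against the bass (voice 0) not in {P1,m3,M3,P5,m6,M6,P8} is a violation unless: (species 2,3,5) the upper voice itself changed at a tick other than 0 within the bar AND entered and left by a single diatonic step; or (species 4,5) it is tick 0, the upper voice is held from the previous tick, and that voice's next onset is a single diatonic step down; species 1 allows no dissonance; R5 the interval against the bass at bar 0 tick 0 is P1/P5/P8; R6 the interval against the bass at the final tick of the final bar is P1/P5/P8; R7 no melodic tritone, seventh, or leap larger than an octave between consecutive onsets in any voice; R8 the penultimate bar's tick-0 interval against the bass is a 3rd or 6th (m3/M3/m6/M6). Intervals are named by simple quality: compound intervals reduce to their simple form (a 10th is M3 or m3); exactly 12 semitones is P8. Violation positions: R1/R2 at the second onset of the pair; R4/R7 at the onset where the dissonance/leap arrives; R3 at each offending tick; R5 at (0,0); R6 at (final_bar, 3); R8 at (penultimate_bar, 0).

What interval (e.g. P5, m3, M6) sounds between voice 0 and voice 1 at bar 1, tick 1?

M6

voice 0=D3 voice 1=B3 -> M6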